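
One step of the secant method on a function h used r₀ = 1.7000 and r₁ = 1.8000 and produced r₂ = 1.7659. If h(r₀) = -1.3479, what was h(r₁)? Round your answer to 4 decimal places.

0.6975

The secant line through (1.7000, -1.3479) and (1.8000, h(r₁)) crosses zero at r₂ = 1.7659.
So (1.7000, -1.3479), (1.8000, h(r₁)), (1.7659, 0) are collinear:
h(r₁) = -1.3479 · (1.8000 − 1.7659) / (1.7000 − 1.7659) = -1.3479 · (0.034100)/(-0.065900) = 0.697472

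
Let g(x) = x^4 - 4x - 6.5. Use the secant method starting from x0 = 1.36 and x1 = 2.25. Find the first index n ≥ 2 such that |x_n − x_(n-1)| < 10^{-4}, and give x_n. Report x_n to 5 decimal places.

n = 7, x_n = 1.94377

g(1.36) = -8.5189798, g(2.25) = 10.1289062
x2 = 2.2500000 − 10.1289062·(0.8900000)/(18.6478861) = 1.7665819;  |Δ| = 0.4834181
g(1.7665819) = -3.8268634
x3 = 1.7665819 − (-3.8268634)·(-0.4834181)/(-13.9557696) = 1.8991417;  |Δ| = 0.1325599
g(1.8991417) = -1.0879983
x4 = 1.8991417 − (-1.0879983)·(0.1325599)/(2.7388650) = 1.9518004;  |Δ| = 0.0526586
g(1.9518004) = 0.2052772
x5 = 1.9518004 − 0.2052772·(0.0526586)/(1.2932755) = 1.9434421;  |Δ| = 0.0083583
g(1.9434421) = -0.0082883
x6 = 1.9434421 − (-0.0082883)·(-0.0083583)/(-0.2135655) = 1.9437664;  |Δ| = 0.0003244
g(1.9437664) = -0.0000592
x7 = 1.9437664 − (-0.0000592)·(0.0003244)/(0.0082291) = 1.9437688;  |Δ| = 0.0000023
|x7 − x6| = 0.0000023 < 10^{-4}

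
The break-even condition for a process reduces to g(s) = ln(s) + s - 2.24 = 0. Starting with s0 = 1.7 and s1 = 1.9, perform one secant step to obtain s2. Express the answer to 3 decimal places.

1.706

g(1.7) = -0.00937, g(1.9) = 0.30185
s2 = 1.90000 − 0.30185·(1.90000 − 1.70000) / (0.30185 − (-0.00937)) = 1.90000 − (0.06037)/(0.31123) = 1.70602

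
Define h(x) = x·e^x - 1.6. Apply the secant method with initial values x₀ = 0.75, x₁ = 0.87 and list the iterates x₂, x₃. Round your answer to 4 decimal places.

0.7530, 0.7533

h(0.75) = -0.012250, h(0.87) = 0.476612
x₂ = 0.870000 − 0.476612·(0.870000 − 0.750000) / (0.476612 − (-0.012250)) = 0.870000 − (0.057193)/(0.488862) = 0.753007
h(0.753007) = -0.001084
x₃ = 0.753007 − (-0.001084)·(0.753007 − 0.870000) / (-0.001084 − 0.476612) = 0.753007 − (0.000127)/(-0.477696) = 0.753272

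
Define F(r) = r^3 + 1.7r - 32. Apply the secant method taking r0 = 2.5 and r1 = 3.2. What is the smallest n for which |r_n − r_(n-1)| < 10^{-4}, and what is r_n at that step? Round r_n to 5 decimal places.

n = 5, r_n = 2.99651

F(2.5) = -12.1250000, F(3.2) = 6.2080000
r2 = 3.2000000 − 6.2080000·(0.7000000)/(18.3330000) = 2.9629630;  |Δ| = 0.2370370
F(2.9629630) = -0.9506681
r3 = 2.9629630 − (-0.9506681)·(-0.2370370)/(-7.1586681) = 2.9944414;  |Δ| = 0.0314784
F(2.9944414) = -0.0592545
r4 = 2.9944414 − (-0.0592545)·(0.0314784)/(0.8914136) = 2.9965338;  |Δ| = 0.0020924
F(2.9965338) = 0.0006290
r5 = 2.9965338 − 0.0006290·(0.0020924)/(0.0598834) = 2.9965119;  |Δ| = 0.0000220
|r5 − r4| = 0.0000220 < 10^{-4}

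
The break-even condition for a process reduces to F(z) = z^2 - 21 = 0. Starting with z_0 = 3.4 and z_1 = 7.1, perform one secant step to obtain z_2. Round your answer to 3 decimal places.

4.299

F(3.4) = -9.44000, F(7.1) = 29.41000
z_2 = 7.10000 − 29.41000·(7.10000 − 3.40000) / (29.41000 − (-9.44000)) = 7.10000 − (108.81700)/(38.85000) = 4.29905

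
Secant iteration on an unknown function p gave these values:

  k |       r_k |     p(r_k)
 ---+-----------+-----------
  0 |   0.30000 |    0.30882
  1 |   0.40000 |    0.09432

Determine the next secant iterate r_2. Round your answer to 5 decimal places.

0.44397

r_2 = 0.40000 − 0.09432·(0.40000 − 0.30000) / (0.09432 − 0.30882)
   = 0.40000 − (0.0094320)/(-0.2145000) = 0.4439720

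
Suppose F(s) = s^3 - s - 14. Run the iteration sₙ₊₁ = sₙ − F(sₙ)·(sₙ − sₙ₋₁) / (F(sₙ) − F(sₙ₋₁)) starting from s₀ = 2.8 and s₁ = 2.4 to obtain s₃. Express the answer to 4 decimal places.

F(2.8) = 5.152000, F(2.4) = -2.576000
s₂ = 2.400000 − (-2.576000)·(2.400000 − 2.800000) / (-2.576000 − 5.152000) = 2.400000 − (1.030400)/(-7.728000) = 2.533333
F(2.533333) = -0.274963
s₃ = 2.533333 − (-0.274963)·(2.533333 − 2.400000) / (-0.274963 − (-2.576000)) = 2.533333 − (-0.036662)/(2.301037) = 2.549266

2.5493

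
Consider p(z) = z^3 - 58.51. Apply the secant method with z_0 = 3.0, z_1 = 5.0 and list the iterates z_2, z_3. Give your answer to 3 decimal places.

p(3.0) = -31.51000, p(5.0) = 66.49000
z_2 = 5.00000 − 66.49000·(5.00000 − 3.00000) / (66.49000 − (-31.51000)) = 5.00000 − (132.98000)/(98.00000) = 3.64306
p(3.64306) = -10.15967
z_3 = 3.64306 − (-10.15967)·(3.64306 − 5.00000) / (-10.15967 − 66.49000) = 3.64306 − (13.78606)/(-76.64967) = 3.82292

3.643, 3.823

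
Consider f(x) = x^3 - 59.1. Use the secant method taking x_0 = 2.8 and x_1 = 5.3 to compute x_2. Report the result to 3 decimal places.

f(2.8) = -37.14800, f(5.3) = 89.77700
x_2 = 5.30000 − 89.77700·(5.30000 − 2.80000) / (89.77700 − (-37.14800)) = 5.30000 − (224.44250)/(126.92500) = 3.53169

3.532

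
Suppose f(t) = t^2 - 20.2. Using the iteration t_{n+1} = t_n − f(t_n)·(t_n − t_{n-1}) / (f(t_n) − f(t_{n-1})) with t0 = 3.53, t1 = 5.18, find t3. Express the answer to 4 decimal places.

4.4890

f(3.53) = -7.739100, f(5.18) = 6.632400
t2 = 5.180000 − 6.632400·(5.180000 − 3.530000) / (6.632400 − (-7.739100)) = 5.180000 − (10.943460)/(14.371500) = 4.418530
f(4.418530) = -0.676589
t3 = 4.418530 − (-0.676589)·(4.418530 − 5.180000) / (-0.676589 − 6.632400) = 4.418530 − (0.515202)/(-7.308989) = 4.489019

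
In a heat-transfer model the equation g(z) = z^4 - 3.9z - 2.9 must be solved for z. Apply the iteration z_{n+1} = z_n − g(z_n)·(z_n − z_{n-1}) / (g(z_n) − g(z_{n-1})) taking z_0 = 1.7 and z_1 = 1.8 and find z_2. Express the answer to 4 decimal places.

g(1.7) = -1.177900, g(1.8) = 0.577600
z_2 = 1.800000 − 0.577600·(1.800000 − 1.700000) / (0.577600 − (-1.177900)) = 1.800000 − (0.057760)/(1.755500) = 1.767098

1.7671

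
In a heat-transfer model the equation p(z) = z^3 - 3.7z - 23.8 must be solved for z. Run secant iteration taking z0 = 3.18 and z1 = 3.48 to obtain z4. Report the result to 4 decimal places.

p(3.18) = -3.408568, p(3.48) = 5.468192
z2 = 3.480000 − 5.468192·(3.480000 − 3.180000) / (5.468192 − (-3.408568)) = 3.480000 − (1.640458)/(8.876760) = 3.295196
p(3.295196) = -0.211933
z3 = 3.295196 − (-0.211933)·(3.295196 − 3.480000) / (-0.211933 − 5.468192) = 3.295196 − (0.039166)/(-5.680125) = 3.302092
p(3.302092) = -0.012362
z4 = 3.302092 − (-0.012362)·(3.302092 − 3.295196) / (-0.012362 − (-0.211933)) = 3.302092 − (-0.000085)/(0.199571) = 3.302519

3.3025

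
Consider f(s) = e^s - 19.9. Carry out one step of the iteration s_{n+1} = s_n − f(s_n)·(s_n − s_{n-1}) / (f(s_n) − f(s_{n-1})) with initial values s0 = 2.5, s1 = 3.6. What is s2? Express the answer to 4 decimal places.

f(2.5) = -7.717506, f(3.6) = 16.698234
s2 = 3.600000 − 16.698234·(3.600000 − 2.500000) / (16.698234 − (-7.717506)) = 3.600000 − (18.368058)/(24.415740) = 2.847696

2.8477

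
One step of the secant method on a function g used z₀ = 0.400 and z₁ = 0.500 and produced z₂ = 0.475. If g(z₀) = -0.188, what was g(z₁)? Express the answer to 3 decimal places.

The secant line through (0.400, -0.188) and (0.500, g(z₁)) crosses zero at z₂ = 0.475.
So (0.400, -0.188), (0.500, g(z₁)), (0.475, 0) are collinear:
g(z₁) = -0.188 · (0.500 − 0.475) / (0.400 − 0.475) = -0.188 · (0.02500)/(-0.07500) = 0.06267

0.063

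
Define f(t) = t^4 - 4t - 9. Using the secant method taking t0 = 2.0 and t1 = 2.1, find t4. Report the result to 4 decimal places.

f(2.0) = -1.000000, f(2.1) = 2.048100
t2 = 2.100000 − 2.048100·(2.100000 − 2.000000) / (2.048100 − (-1.000000)) = 2.100000 − (0.204810)/(3.048100) = 2.032807
f(2.032807) = -0.055280
t3 = 2.032807 − (-0.055280)·(2.032807 − 2.100000) / (-0.055280 − 2.048100) = 2.032807 − (0.003714)/(-2.103380) = 2.034573
f(2.034573) = -0.002930
t4 = 2.034573 − (-0.002930)·(2.034573 − 2.032807) / (-0.002930 − (-0.055280)) = 2.034573 − (-0.000005)/(0.052350) = 2.034672

2.0347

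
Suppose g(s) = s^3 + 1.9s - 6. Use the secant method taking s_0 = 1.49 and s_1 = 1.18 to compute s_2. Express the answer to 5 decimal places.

1.47089

g(1.49) = 0.1389490, g(1.18) = -2.1149680
s_2 = 1.1800000 − (-2.1149680)·(1.1800000 − 1.4900000) / (-2.1149680 − 0.1389490) = 1.1800000 − (0.6556401)/(-2.2539170) = 1.4708892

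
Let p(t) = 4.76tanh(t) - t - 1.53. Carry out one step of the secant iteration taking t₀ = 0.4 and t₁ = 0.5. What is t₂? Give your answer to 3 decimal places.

0.442

p(0.4) = -0.12144, p(0.5) = 0.16968
t₂ = 0.50000 − 0.16968·(0.50000 − 0.40000) / (0.16968 − (-0.12144)) = 0.50000 − (0.01697)/(0.29112) = 0.44172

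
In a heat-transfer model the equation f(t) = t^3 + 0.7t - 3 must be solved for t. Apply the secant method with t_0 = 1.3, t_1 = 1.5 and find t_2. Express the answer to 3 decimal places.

f(1.3) = 0.10700, f(1.5) = 1.42500
t_2 = 1.50000 − 1.42500·(1.50000 − 1.30000) / (1.42500 − 0.10700) = 1.50000 − (0.28500)/(1.31800) = 1.28376

1.284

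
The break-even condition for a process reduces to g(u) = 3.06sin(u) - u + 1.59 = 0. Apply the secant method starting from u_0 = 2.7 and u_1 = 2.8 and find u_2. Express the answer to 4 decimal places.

2.7517

g(2.7) = 0.197782, g(2.8) = -0.184936
u_2 = 2.800000 − (-0.184936)·(2.800000 − 2.700000) / (-0.184936 − 0.197782) = 2.800000 − (-0.018494)/(-0.382719) = 2.751678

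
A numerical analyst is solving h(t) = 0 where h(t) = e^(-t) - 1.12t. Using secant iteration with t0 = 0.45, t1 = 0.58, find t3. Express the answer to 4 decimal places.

0.5271

h(0.45) = 0.133628, h(0.58) = -0.089702
t2 = 0.580000 − (-0.089702)·(0.580000 − 0.450000) / (-0.089702 − 0.133628) = 0.580000 − (-0.011661)/(-0.223330) = 0.527785
h(0.527785) = -0.001209
t3 = 0.527785 − (-0.001209)·(0.527785 − 0.580000) / (-0.001209 − (-0.089702)) = 0.527785 − (0.000063)/(0.088493) = 0.527072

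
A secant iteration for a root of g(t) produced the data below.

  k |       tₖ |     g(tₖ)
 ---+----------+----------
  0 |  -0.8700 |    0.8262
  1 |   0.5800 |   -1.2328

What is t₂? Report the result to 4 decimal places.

-0.2882

t₂ = 0.5800 − (-1.2328)·(0.5800 − (-0.8700)) / (-1.2328 − 0.8262)
   = 0.5800 − (-1.787560)/(-2.059000) = -0.288169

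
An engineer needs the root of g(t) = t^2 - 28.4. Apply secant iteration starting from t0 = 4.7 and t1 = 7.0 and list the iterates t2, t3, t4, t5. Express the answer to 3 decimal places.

g(4.7) = -6.31000, g(7.0) = 20.60000
t2 = 7.00000 − 20.60000·(7.00000 − 4.70000) / (20.60000 − (-6.31000)) = 7.00000 − (47.38000)/(26.91000) = 5.23932
g(5.23932) = -0.94957
t3 = 5.23932 − (-0.94957)·(5.23932 − 7.00000) / (-0.94957 − 20.60000) = 5.23932 − (1.67188)/(-21.54957) = 5.31690
g(5.31690) = -0.13058
t4 = 5.31690 − (-0.13058)·(5.31690 − 5.23932) / (-0.13058 − (-0.94957)) = 5.31690 − (-0.01013)/(0.81899) = 5.32927
g(5.32927) = 0.00111
t5 = 5.32927 − 0.00111·(5.32927 − 5.31690) / (0.00111 − (-0.13058)) = 5.32927 − (0.00001)/(0.13169) = 5.32916

5.239, 5.317, 5.329, 5.329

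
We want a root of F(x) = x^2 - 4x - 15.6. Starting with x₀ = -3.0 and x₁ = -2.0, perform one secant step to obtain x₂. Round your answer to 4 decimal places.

-2.4000

F(-3.0) = 5.400000, F(-2.0) = -3.600000
x₂ = -2.000000 − (-3.600000)·(-2.000000 − (-3.000000)) / (-3.600000 − 5.400000) = -2.000000 − (-3.600000)/(-9.000000) = -2.400000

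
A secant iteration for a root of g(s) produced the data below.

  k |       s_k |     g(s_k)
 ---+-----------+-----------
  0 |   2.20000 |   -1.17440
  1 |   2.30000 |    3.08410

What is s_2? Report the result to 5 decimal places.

s_2 = 2.30000 − 3.08410·(2.30000 − 2.20000) / (3.08410 − (-1.17440))
   = 2.30000 − (0.3084100)/(4.2585000) = 2.2275778

2.22758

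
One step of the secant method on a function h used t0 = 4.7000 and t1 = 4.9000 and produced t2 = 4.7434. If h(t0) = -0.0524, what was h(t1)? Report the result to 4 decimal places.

0.1891

The secant line through (4.7000, -0.0524) and (4.9000, h(t1)) crosses zero at t2 = 4.7434.
So (4.7000, -0.0524), (4.9000, h(t1)), (4.7434, 0) are collinear:
h(t1) = -0.0524 · (4.9000 − 4.7434) / (4.7000 − 4.7434) = -0.0524 · (0.156600)/(-0.043400) = 0.189075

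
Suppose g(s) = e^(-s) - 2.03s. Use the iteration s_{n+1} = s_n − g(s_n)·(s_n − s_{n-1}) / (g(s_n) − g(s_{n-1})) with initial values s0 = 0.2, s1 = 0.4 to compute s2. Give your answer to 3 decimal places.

g(0.2) = 0.41273, g(0.4) = -0.14168
s2 = 0.40000 − (-0.14168)·(0.40000 − 0.20000) / (-0.14168 − 0.41273) = 0.40000 − (-0.02834)/(-0.55441) = 0.34889

0.349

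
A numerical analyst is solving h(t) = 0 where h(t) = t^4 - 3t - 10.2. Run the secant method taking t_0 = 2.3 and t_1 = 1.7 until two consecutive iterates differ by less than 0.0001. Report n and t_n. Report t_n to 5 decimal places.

h(2.3) = 10.8841000, h(1.7) = -6.9479000
t_2 = 1.7000000 − (-6.9479000)·(-0.6000000)/(-17.8320000) = 1.9337786;  |Δ| = 0.2337786
h(1.9337786) = -2.0174780
t_3 = 1.9337786 − (-2.0174780)·(0.2337786)/(4.9304220) = 2.0294384;  |Δ| = 0.0956598
h(2.0294384) = 0.6747173
t_4 = 2.0294384 − 0.6747173·(0.0956598)/(2.6921953) = 2.0054642;  |Δ| = 0.0239742
h(2.0054642) = -0.0408213
t_5 = 2.0054642 − (-0.0408213)·(-0.0239742)/(-0.7155386) = 2.0068319;  |Δ| = 0.0013677
h(2.0068319) = -0.0007524
t_6 = 2.0068319 − (-0.0007524)·(0.0013677)/(0.0400689) = 2.0068576;  |Δ| = 0.0000257
|t_6 − t_5| = 0.0000257 < 0.0001

n = 6, t_n = 2.00686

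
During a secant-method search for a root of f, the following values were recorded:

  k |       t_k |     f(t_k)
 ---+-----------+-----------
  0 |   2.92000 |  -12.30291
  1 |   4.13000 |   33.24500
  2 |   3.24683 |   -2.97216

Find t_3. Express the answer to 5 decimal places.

t_3 = 3.24683 − (-2.97216)·(3.24683 − 4.13000) / (-2.97216 − 33.24500)
   = 3.24683 − (2.6249225)/(-36.2171600) = 3.3193073

3.31931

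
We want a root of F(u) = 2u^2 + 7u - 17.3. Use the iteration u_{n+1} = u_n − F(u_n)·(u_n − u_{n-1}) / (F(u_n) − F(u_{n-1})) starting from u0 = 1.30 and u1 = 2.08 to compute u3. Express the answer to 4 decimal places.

1.6711

F(1.30) = -4.820000, F(2.08) = 5.912800
u2 = 2.080000 − 5.912800·(2.080000 − 1.300000) / (5.912800 − (-4.820000)) = 2.080000 − (4.611984)/(10.732800) = 1.650291
F(1.650291) = -0.301046
u3 = 1.650291 − (-0.301046)·(1.650291 − 2.080000) / (-0.301046 − 5.912800) = 1.650291 − (0.129362)/(-6.213846) = 1.671109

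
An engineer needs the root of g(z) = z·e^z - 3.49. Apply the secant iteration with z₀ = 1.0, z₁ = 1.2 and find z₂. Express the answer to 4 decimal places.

g(1.0) = -0.771718, g(1.2) = 0.494140
z₂ = 1.200000 − 0.494140·(1.200000 − 1.000000) / (0.494140 − (-0.771718)) = 1.200000 − (0.098828)/(1.265858) = 1.121928

1.1219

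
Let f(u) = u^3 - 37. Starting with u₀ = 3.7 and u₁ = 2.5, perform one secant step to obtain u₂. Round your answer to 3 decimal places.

f(3.7) = 13.65300, f(2.5) = -21.37500
u₂ = 2.50000 − (-21.37500)·(2.50000 − 3.70000) / (-21.37500 − 13.65300) = 2.50000 − (25.65000)/(-35.02800) = 3.23227

3.232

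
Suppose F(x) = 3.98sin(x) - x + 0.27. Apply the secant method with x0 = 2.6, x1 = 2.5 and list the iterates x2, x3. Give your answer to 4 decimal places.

2.5353, 2.5359

F(2.6) = -0.278305, F(2.5) = 0.151919
x2 = 2.500000 − 0.151919·(2.500000 − 2.600000) / (0.151919 − (-0.278305)) = 2.500000 − (-0.015192)/(0.430224) = 2.535312
F(2.535312) = 0.002553
x3 = 2.535312 − 0.002553·(2.535312 − 2.500000) / (0.002553 − 0.151919) = 2.535312 − (0.000090)/(-0.149366) = 2.535915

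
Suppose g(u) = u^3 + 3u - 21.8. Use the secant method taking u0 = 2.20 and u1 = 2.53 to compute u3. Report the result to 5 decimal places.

2.43750

g(2.20) = -4.5520000, g(2.53) = 1.9842770
u2 = 2.5300000 − 1.9842770·(2.5300000 − 2.2000000) / (1.9842770 − (-4.5520000)) = 2.5300000 − (0.6548114)/(6.5362770) = 2.4298189
g(2.4298189) = -0.1648442
u3 = 2.4298189 − (-0.1648442)·(2.4298189 − 2.5300000) / (-0.1648442 − 1.9842770) = 2.4298189 − (0.0165143)/(-2.1491212) = 2.4375031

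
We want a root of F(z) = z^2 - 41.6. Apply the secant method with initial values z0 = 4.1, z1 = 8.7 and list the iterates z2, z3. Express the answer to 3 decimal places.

F(4.1) = -24.79000, F(8.7) = 34.09000
z2 = 8.70000 − 34.09000·(8.70000 − 4.10000) / (34.09000 − (-24.79000)) = 8.70000 − (156.81400)/(58.88000) = 6.03672
F(6.03672) = -5.15803
z3 = 6.03672 − (-5.15803)·(6.03672 − 8.70000) / (-5.15803 − 34.09000) = 6.03672 − (13.73728)/(-39.24803) = 6.38673

6.037, 6.387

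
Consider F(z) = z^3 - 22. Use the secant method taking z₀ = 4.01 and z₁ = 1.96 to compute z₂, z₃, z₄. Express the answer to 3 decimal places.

2.481, 2.934, 2.786

F(4.01) = 42.48120, F(1.96) = -14.47046
z₂ = 1.96000 − (-14.47046)·(1.96000 − 4.01000) / (-14.47046 − 42.48120) = 1.96000 − (29.66445)/(-56.95166) = 2.48087
F(2.48087) = -6.73094
z₃ = 2.48087 − (-6.73094)·(2.48087 − 1.96000) / (-6.73094 − (-14.47046)) = 2.48087 − (-3.50595)/(7.73953) = 2.93386
F(2.93386) = 3.25338
z₄ = 2.93386 − 3.25338·(2.93386 − 2.48087) / (3.25338 − (-6.73094)) = 2.93386 − (1.47376)/(9.98432) = 2.78626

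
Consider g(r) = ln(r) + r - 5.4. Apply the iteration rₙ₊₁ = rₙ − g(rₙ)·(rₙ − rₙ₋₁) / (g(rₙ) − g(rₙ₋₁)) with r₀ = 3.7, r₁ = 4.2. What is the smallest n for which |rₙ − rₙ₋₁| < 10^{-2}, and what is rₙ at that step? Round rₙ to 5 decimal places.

g(3.7) = -0.3916672, g(4.2) = 0.2350845
r₂ = 4.2000000 − 0.2350845·(0.5000000)/(0.6267517) = 4.0124580;  |Δ| = 0.1875420
g(4.0124580) = 0.0018620
r₃ = 4.0124580 − 0.0018620·(-0.1875420)/(-0.2332225) = 4.0109607;  |Δ| = 0.0014973
|r₃ − r₂| = 0.0014973 < 10^{-2}

n = 3, rₙ = 4.01096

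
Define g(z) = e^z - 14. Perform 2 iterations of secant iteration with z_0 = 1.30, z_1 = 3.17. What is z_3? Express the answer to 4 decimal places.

g(1.30) = -10.330703, g(3.17) = 9.807484
z_2 = 3.170000 − 9.807484·(3.170000 − 1.300000) / (9.807484 − (-10.330703)) = 3.170000 − (18.339996)/(20.138188) = 2.259293
g(2.259293) = -4.423687
z_3 = 2.259293 − (-4.423687)·(2.259293 − 3.170000) / (-4.423687 − 9.807484) = 2.259293 − (4.028684)/(-14.231171) = 2.542381

2.5424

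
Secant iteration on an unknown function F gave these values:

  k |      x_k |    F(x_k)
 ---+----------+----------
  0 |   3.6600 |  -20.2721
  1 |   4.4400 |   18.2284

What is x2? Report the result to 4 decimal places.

4.0707

x2 = 4.4400 − 18.2284·(4.4400 − 3.6600) / (18.2284 − (-20.2721))
   = 4.4400 − (14.218152)/(38.500500) = 4.070702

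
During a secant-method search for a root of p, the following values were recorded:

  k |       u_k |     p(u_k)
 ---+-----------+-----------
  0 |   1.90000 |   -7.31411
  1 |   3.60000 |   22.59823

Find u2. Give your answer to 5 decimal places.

u2 = 3.60000 − 22.59823·(3.60000 − 1.90000) / (22.59823 − (-7.31411))
   = 3.60000 − (38.4169910)/(29.9123400) = 2.3156809

2.31568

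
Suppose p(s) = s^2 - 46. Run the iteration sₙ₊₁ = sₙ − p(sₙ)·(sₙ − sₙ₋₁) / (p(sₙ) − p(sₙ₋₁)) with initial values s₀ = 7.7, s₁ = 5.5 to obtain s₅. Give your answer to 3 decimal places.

6.782

p(7.7) = 13.29000, p(5.5) = -15.75000
s₂ = 5.50000 − (-15.75000)·(5.50000 − 7.70000) / (-15.75000 − 13.29000) = 5.50000 − (34.65000)/(-29.04000) = 6.69318
p(6.69318) = -1.20132
s₃ = 6.69318 − (-1.20132)·(6.69318 − 5.50000) / (-1.20132 − (-15.75000)) = 6.69318 − (-1.43339)/(14.54868) = 6.79171
p(6.79171) = 0.12726
s₄ = 6.79171 − 0.12726·(6.79171 − 6.69318) / (0.12726 − (-1.20132)) = 6.79171 − (0.01254)/(1.32858) = 6.78227
p(6.78227) = -0.00084
s₅ = 6.78227 − (-0.00084)·(6.78227 − 6.79171) / (-0.00084 − 0.12726) = 6.78227 − (0.00001)/(-0.12810) = 6.78233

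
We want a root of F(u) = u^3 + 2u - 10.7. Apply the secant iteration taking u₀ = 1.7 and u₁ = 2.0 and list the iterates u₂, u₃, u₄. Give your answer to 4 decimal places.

F(1.7) = -2.387000, F(2.0) = 1.300000
u₂ = 2.000000 − 1.300000·(2.000000 − 1.700000) / (1.300000 − (-2.387000)) = 2.000000 − (0.390000)/(3.687000) = 1.894223
F(1.894223) = -0.114930
u₃ = 1.894223 − (-0.114930)·(1.894223 − 2.000000) / (-0.114930 − 1.300000) = 1.894223 − (0.012157)/(-1.414930) = 1.902815
F(1.902815) = -0.004841
u₄ = 1.902815 − (-0.004841)·(1.902815 − 1.894223) / (-0.004841 − (-0.114930)) = 1.902815 − (-0.000042)/(0.110089) = 1.903193

1.8942, 1.9028, 1.9032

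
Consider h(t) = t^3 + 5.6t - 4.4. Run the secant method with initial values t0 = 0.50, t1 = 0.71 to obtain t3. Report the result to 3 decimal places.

0.719

h(0.50) = -1.47500, h(0.71) = -0.06609
t2 = 0.71000 − (-0.06609)·(0.71000 − 0.50000) / (-0.06609 − (-1.47500)) = 0.71000 − (-0.01388)/(1.40891) = 0.71985
h(0.71985) = 0.00418
t3 = 0.71985 − 0.00418·(0.71985 − 0.71000) / (0.00418 − (-0.06609)) = 0.71985 − (0.00004)/(0.07027) = 0.71926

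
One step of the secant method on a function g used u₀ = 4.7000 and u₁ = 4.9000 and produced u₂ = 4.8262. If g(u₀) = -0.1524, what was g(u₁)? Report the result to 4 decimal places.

The secant line through (4.7000, -0.1524) and (4.9000, g(u₁)) crosses zero at u₂ = 4.8262.
So (4.7000, -0.1524), (4.9000, g(u₁)), (4.8262, 0) are collinear:
g(u₁) = -0.1524 · (4.9000 − 4.8262) / (4.7000 − 4.8262) = -0.1524 · (0.073800)/(-0.126200) = 0.089121

0.0891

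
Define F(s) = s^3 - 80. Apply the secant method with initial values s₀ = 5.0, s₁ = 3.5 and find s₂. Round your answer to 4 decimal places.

F(5.0) = 45.000000, F(3.5) = -37.125000
s₂ = 3.500000 − (-37.125000)·(3.500000 − 5.000000) / (-37.125000 − 45.000000) = 3.500000 − (55.687500)/(-82.125000) = 4.178082

4.1781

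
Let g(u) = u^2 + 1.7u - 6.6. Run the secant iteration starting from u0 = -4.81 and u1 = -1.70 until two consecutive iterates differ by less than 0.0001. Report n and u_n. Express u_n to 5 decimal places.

g(-4.81) = 8.3591000, g(-1.70) = -6.6000000
u2 = -1.7000000 − (-6.6000000)·(3.1100000)/(-14.9591000) = -3.0721414;  |Δ| = 1.3721414
g(-3.0721414) = -2.3845877
u3 = -3.0721414 − (-2.3845877)·(-1.3721414)/(4.2154123) = -3.8483386;  |Δ| = 0.7761973
g(-3.8483386) = 1.6675346
u4 = -3.8483386 − 1.6675346·(-0.7761973)/(4.0521223) = -3.5289169;  |Δ| = 0.3194217
g(-3.5289169) = -0.1459040
u5 = -3.5289169 − (-0.1459040)·(0.3194217)/(-1.8134386) = -3.5546167;  |Δ| = 0.0256997
g(-3.5546167) = -0.0075486
u6 = -3.5546167 − (-0.0075486)·(-0.0256997)/(0.1383554) = -3.5560188;  |Δ| = 0.0014022
g(-3.5560188) = 0.0000380
u7 = -3.5560188 − 0.0000380·(-0.0014022)/(0.0075866) = -3.5560118;  |Δ| = 0.0000070
|u7 − u6| = 0.0000070 < 0.0001

n = 7, u_n = -3.55601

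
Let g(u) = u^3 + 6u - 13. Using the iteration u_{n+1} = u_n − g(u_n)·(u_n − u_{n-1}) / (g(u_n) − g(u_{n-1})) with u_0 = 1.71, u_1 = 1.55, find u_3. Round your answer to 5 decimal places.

1.54819

g(1.71) = 2.2602110, g(1.55) = 0.0238750
u_2 = 1.5500000 − 0.0238750·(1.5500000 − 1.7100000) / (0.0238750 − 2.2602110) = 1.5500000 − (-0.0038200)/(-2.2363360) = 1.5482918
g(1.5482918) = 0.0013282
u_3 = 1.5482918 − 0.0013282·(1.5482918 − 1.5500000) / (0.0013282 − 0.0238750) = 1.5482918 − (-0.0000023)/(-0.0225468) = 1.5481912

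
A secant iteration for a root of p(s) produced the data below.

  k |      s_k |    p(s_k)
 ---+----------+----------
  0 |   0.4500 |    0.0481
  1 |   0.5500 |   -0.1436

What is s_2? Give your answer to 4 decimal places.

s_2 = 0.5500 − (-0.1436)·(0.5500 − 0.4500) / (-0.1436 − 0.0481)
   = 0.5500 − (-0.014360)/(-0.191700) = 0.475091

0.4751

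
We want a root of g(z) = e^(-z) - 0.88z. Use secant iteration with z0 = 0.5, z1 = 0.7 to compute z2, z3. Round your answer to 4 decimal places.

g(0.5) = 0.166531, g(0.7) = -0.119415
z2 = 0.700000 − (-0.119415)·(0.700000 − 0.500000) / (-0.119415 − 0.166531) = 0.700000 − (-0.023883)/(-0.285945) = 0.616477
g(0.616477) = -0.002657
z3 = 0.616477 − (-0.002657)·(0.616477 − 0.700000) / (-0.002657 − (-0.119415)) = 0.616477 − (0.000222)/(0.116758) = 0.614576

0.6165, 0.6146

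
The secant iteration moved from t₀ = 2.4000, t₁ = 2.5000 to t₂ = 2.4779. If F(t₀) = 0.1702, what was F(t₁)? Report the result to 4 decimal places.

The secant line through (2.4000, 0.1702) and (2.5000, F(t₁)) crosses zero at t₂ = 2.4779.
So (2.4000, 0.1702), (2.5000, F(t₁)), (2.4779, 0) are collinear:
F(t₁) = 0.1702 · (2.5000 − 2.4779) / (2.4000 − 2.4779) = 0.1702 · (0.022100)/(-0.077900) = -0.048285

-0.0483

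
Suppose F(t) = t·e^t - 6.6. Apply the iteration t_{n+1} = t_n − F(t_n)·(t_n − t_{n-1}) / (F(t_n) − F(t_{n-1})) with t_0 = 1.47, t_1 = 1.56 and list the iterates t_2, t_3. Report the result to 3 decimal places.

F(1.47) = -0.20662, F(1.56) = 0.82376
t_2 = 1.56000 − 0.82376·(1.56000 − 1.47000) / (0.82376 − (-0.20662)) = 1.56000 − (0.07414)/(1.03039) = 1.48805
F(1.48805) = -0.01027
t_3 = 1.48805 − (-0.01027)·(1.48805 − 1.56000) / (-0.01027 − 0.82376) = 1.48805 − (0.00074)/(-0.83403) = 1.48893

1.488, 1.489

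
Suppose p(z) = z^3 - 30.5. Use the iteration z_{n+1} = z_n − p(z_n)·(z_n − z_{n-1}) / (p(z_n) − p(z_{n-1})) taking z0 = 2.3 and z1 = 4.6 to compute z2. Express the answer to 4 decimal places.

p(2.3) = -18.333000, p(4.6) = 66.836000
z2 = 4.600000 − 66.836000·(4.600000 − 2.300000) / (66.836000 − (-18.333000)) = 4.600000 − (153.722800)/(85.169000) = 2.795085

2.7951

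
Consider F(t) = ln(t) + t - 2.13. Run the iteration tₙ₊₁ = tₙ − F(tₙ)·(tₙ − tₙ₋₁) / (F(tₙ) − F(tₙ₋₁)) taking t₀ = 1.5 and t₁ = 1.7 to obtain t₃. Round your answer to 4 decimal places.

1.6371

F(1.5) = -0.224535, F(1.7) = 0.100628
t₂ = 1.700000 − 0.100628·(1.700000 − 1.500000) / (0.100628 − (-0.224535)) = 1.700000 − (0.020126)/(0.325163) = 1.638106
F(1.638106) = 0.001647
t₃ = 1.638106 − 0.001647·(1.638106 − 1.700000) / (0.001647 − 0.100628) = 1.638106 − (-0.000102)/(-0.098982) = 1.637076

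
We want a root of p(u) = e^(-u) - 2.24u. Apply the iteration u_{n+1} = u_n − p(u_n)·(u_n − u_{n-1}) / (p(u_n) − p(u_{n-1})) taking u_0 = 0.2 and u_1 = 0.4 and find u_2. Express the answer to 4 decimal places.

p(0.2) = 0.370731, p(0.4) = -0.225680
u_2 = 0.400000 − (-0.225680)·(0.400000 − 0.200000) / (-0.225680 − 0.370731) = 0.400000 − (-0.045136)/(-0.596411) = 0.324321

0.3243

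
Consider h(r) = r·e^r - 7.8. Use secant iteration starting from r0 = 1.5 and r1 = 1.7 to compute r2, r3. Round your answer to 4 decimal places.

h(1.5) = -1.077466, h(1.7) = 1.505711
r2 = 1.700000 − 1.505711·(1.700000 − 1.500000) / (1.505711 − (-1.077466)) = 1.700000 − (0.301142)/(2.583177) = 1.583422
h(1.583422) = -0.086207
r3 = 1.583422 − (-0.086207)·(1.583422 − 1.700000) / (-0.086207 − 1.505711) = 1.583422 − (0.010050)/(-1.591918) = 1.589735

1.5834, 1.5897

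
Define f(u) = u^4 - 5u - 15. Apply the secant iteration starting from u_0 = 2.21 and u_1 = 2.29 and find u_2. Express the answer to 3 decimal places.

2.264

f(2.21) = -2.19557, f(2.29) = 1.05058
u_2 = 2.29000 − 1.05058·(2.29000 − 2.21000) / (1.05058 − (-2.19557)) = 2.29000 − (0.08405)/(3.24615) = 2.26411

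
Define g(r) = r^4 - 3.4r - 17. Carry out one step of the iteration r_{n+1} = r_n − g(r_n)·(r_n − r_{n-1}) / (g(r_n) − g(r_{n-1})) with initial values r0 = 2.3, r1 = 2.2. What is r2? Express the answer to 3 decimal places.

g(2.3) = 3.16410, g(2.2) = -1.05440
r2 = 2.20000 − (-1.05440)·(2.20000 − 2.30000) / (-1.05440 − 3.16410) = 2.20000 − (0.10544)/(-4.21850) = 2.22499

2.225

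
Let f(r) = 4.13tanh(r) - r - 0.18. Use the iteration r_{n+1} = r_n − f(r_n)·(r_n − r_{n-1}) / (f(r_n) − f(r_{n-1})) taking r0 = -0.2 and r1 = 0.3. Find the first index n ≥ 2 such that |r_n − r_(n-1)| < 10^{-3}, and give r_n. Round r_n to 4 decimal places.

n = 4, r_n = 0.0576

f(-0.2) = -0.795160, f(0.3) = 0.723121
r2 = 0.300000 − 0.723121·(0.500000)/(1.518281) = 0.061862;  |Δ| = 0.238138
f(0.061862) = 0.013302
r3 = 0.061862 − 0.013302·(-0.238138)/(-0.709819) = 0.057399;  |Δ| = 0.004463
f(0.057399) = -0.000601
r4 = 0.057399 − (-0.000601)·(-0.004463)/(-0.013903) = 0.057592;  |Δ| = 0.000193
|r4 − r3| = 0.000193 < 10^{-3}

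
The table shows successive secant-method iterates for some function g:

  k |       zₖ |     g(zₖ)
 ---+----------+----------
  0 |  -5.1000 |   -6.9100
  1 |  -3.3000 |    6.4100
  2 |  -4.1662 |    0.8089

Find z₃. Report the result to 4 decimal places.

-4.2913

z₃ = -4.1662 − 0.8089·(-4.1662 − (-3.3000)) / (0.8089 − 6.4100)
   = -4.1662 − (-0.700669)/(-5.601100) = -4.291295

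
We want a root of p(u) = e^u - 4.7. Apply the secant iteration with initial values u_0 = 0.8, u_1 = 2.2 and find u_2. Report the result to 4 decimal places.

1.3095

p(0.8) = -2.474459, p(2.2) = 4.325013
u_2 = 2.200000 − 4.325013·(2.200000 − 0.800000) / (4.325013 − (-2.474459)) = 2.200000 − (6.055019)/(6.799473) = 1.309487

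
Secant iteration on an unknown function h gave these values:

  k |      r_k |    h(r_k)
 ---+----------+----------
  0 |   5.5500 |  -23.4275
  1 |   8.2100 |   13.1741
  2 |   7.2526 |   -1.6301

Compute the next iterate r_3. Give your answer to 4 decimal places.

7.3580

r_3 = 7.2526 − (-1.6301)·(7.2526 − 8.2100) / (-1.6301 − 13.1741)
   = 7.2526 − (1.560658)/(-14.804200) = 7.358020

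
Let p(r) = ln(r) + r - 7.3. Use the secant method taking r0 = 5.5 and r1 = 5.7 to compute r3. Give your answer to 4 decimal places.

5.5807

p(5.5) = -0.095252, p(5.7) = 0.140466
r2 = 5.700000 − 0.140466·(5.700000 − 5.500000) / (0.140466 − (-0.095252)) = 5.700000 − (0.028093)/(0.235718) = 5.580818
p(5.580818) = 0.000154
r3 = 5.580818 − 0.000154·(5.580818 − 5.700000) / (0.000154 − 0.140466) = 5.580818 − (-0.000018)/(-0.140312) = 5.580688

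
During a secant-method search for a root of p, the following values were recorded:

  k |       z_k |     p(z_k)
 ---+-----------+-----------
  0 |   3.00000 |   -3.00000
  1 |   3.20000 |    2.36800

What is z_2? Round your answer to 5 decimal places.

3.11177

z_2 = 3.20000 − 2.36800·(3.20000 − 3.00000) / (2.36800 − (-3.00000))
   = 3.20000 − (0.4736000)/(5.3680000) = 3.1117735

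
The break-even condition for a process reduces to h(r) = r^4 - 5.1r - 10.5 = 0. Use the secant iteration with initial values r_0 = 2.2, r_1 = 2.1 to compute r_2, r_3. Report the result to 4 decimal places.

2.1508, 2.1529

h(2.2) = 1.705600, h(2.1) = -1.761900
r_2 = 2.100000 − (-1.761900)·(2.100000 − 2.200000) / (-1.761900 − 1.705600) = 2.100000 − (0.176190)/(-3.467500) = 2.150812
h(2.150812) = -0.069343
r_3 = 2.150812 − (-0.069343)·(2.150812 − 2.100000) / (-0.069343 − (-1.761900)) = 2.150812 − (-0.003523)/(1.692557) = 2.152894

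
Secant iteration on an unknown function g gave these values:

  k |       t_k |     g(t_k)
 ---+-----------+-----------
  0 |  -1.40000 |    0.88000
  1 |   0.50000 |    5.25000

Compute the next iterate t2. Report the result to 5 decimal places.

t2 = 0.50000 − 5.25000·(0.50000 − (-1.40000)) / (5.25000 − 0.88000)
   = 0.50000 − (9.9750000)/(4.3700000) = -1.7826087

-1.78261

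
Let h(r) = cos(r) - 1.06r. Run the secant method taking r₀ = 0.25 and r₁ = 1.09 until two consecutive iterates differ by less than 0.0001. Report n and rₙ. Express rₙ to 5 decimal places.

h(0.25) = 0.7039124, h(1.09) = -0.6929146
r₂ = 1.0900000 − (-0.6929146)·(0.8400000)/(-1.3968271) = 0.6733068;  |Δ| = 0.4166932
h(0.6733068) = 0.0680586
r₃ = 0.6733068 − 0.0680586·(-0.4166932)/(0.7609733) = 0.7105743;  |Δ| = 0.0372675
h(0.7105743) = 0.0047786
r₄ = 0.7105743 − 0.0047786·(0.0372675)/(-0.0632801) = 0.7133886;  |Δ| = 0.0028143
h(0.7133886) = -0.0000432
r₅ = 0.7133886 − (-0.0000432)·(0.0028143)/(-0.0048218) = 0.7133634;  |Δ| = 0.0000252
|r₅ − r₄| = 0.0000252 < 0.0001

n = 5, rₙ = 0.71336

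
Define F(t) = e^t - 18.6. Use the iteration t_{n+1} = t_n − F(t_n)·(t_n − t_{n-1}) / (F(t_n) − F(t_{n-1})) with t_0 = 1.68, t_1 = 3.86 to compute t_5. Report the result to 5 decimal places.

2.91413

F(1.68) = -13.2344440, F(3.86) = 28.8653514
t_2 = 3.8600000 − 28.8653514·(3.8600000 − 1.6800000) / (28.8653514 − (-13.2344440)) = 3.8600000 − (62.9264660)/(42.0997954) = 2.3653023
F(2.3653023) = -7.9527427
t_3 = 2.3653023 − (-7.9527427)·(2.3653023 − 3.8600000) / (-7.9527427 − 28.8653514) = 2.3653023 − (11.8869459)/(-36.8180940) = 2.6881584
F(2.6881584) = -3.8954286
t_4 = 2.6881584 − (-3.8954286)·(2.6881584 − 2.3653023) / (-3.8954286 − (-7.9527427)) = 2.6881584 − (-1.2576629)/(4.0573140) = 2.9981327
F(2.9981327) = 1.4480656
t_5 = 2.9981327 − 1.4480656·(2.9981327 − 2.6881584) / (1.4480656 − (-3.8954286)) = 2.9981327 − (0.4488630)/(5.3434942) = 2.9141309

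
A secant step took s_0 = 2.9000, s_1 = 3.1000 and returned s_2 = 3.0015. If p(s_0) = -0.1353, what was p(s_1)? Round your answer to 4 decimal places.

The secant line through (2.9000, -0.1353) and (3.1000, p(s_1)) crosses zero at s_2 = 3.0015.
So (2.9000, -0.1353), (3.1000, p(s_1)), (3.0015, 0) are collinear:
p(s_1) = -0.1353 · (3.1000 − 3.0015) / (2.9000 − 3.0015) = -0.1353 · (0.098500)/(-0.101500) = 0.131301

0.1313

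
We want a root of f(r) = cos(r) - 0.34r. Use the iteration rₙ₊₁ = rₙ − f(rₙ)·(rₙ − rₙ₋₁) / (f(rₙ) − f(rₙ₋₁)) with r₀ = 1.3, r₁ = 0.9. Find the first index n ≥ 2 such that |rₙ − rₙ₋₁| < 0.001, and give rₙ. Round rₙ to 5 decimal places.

n = 4, rₙ = 1.16393

f(1.3) = -0.1745012, f(0.9) = 0.3156100
r₂ = 0.9000000 − 0.3156100·(-0.4000000)/(0.4901111) = 1.1575824;  |Δ| = 0.2575824
f(1.1575824) = 0.0079768
r₃ = 1.1575824 − 0.0079768·(0.2575824)/(-0.3076331) = 1.1642614;  |Δ| = 0.0066790
f(1.1642614) = -0.0004198
r₄ = 1.1642614 − (-0.0004198)·(0.0066790)/(-0.0083967) = 1.1639275;  |Δ| = 0.0003340
|r₄ − r₃| = 0.0003340 < 0.001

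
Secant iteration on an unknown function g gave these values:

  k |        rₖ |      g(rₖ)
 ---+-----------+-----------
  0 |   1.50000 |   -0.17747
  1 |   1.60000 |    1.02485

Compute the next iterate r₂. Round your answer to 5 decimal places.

r₂ = 1.60000 − 1.02485·(1.60000 − 1.50000) / (1.02485 − (-0.17747))
   = 1.60000 − (0.1024850)/(1.2023200) = 1.5147606

1.51476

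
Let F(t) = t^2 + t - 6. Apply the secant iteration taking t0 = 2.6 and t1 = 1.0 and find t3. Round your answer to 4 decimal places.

2.0337

F(2.6) = 3.360000, F(1.0) = -4.000000
t2 = 1.000000 − (-4.000000)·(1.000000 − 2.600000) / (-4.000000 − 3.360000) = 1.000000 − (6.400000)/(-7.360000) = 1.869565
F(1.869565) = -0.635161
t3 = 1.869565 − (-0.635161)·(1.869565 − 1.000000) / (-0.635161 − (-4.000000)) = 1.869565 − (-0.552314)/(3.364839) = 2.033708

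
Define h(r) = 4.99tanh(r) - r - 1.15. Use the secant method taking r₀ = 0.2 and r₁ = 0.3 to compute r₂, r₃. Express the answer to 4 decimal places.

h(0.2) = -0.365097, h(0.3) = 0.003650
r₂ = 0.300000 − 0.003650·(0.300000 − 0.200000) / (0.003650 − (-0.365097)) = 0.300000 − (0.000365)/(0.368747) = 0.299010
h(0.299010) = 0.000118
r₃ = 0.299010 − 0.000118·(0.299010 − 0.300000) / (0.000118 − 0.003650) = 0.299010 − (0.000000)/(-0.003532) = 0.298977

0.2990, 0.2990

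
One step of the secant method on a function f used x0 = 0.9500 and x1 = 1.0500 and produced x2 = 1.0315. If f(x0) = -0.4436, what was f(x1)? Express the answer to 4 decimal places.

The secant line through (0.9500, -0.4436) and (1.0500, f(x1)) crosses zero at x2 = 1.0315.
So (0.9500, -0.4436), (1.0500, f(x1)), (1.0315, 0) are collinear:
f(x1) = -0.4436 · (1.0500 − 1.0315) / (0.9500 − 1.0315) = -0.4436 · (0.018500)/(-0.081500) = 0.100694

0.1007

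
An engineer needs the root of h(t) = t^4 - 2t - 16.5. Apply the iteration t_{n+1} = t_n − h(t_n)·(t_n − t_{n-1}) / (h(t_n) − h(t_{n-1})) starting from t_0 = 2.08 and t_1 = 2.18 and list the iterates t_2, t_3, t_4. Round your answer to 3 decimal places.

2.133, 2.135, 2.135

h(2.08) = -1.94226, h(2.18) = 1.72531
t_2 = 2.18000 − 1.72531·(2.18000 − 2.08000) / (1.72531 − (-1.94226)) = 2.18000 − (0.17253)/(3.66757) = 2.13296
h(2.13296) = -0.06788
t_3 = 2.13296 − (-0.06788)·(2.13296 − 2.18000) / (-0.06788 − 1.72531) = 2.13296 − (0.00319)/(-1.79319) = 2.13474
h(2.13474) = -0.00223
t_4 = 2.13474 − (-0.00223)·(2.13474 − 2.13296) / (-0.00223 − (-0.06788)) = 2.13474 − (0.00000)/(0.06565) = 2.13480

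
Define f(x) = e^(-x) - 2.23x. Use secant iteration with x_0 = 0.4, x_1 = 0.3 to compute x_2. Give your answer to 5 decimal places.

0.32447

f(0.4) = -0.2216800, f(0.3) = 0.0718182
x_2 = 0.3000000 − 0.0718182·(0.3000000 − 0.4000000) / (0.0718182 − (-0.2216800)) = 0.3000000 − (-0.0071818)/(0.2934982) = 0.3244697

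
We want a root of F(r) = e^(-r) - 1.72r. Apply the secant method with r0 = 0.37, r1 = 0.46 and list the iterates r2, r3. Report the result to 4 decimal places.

F(0.37) = 0.054334, F(0.46) = -0.159916
r2 = 0.460000 − (-0.159916)·(0.460000 − 0.370000) / (-0.159916 − 0.054334) = 0.460000 − (-0.014392)/(-0.214251) = 0.392824
F(0.392824) = -0.000510
r3 = 0.392824 − (-0.000510)·(0.392824 − 0.460000) / (-0.000510 − (-0.159916)) = 0.392824 − (0.000034)/(0.159406) = 0.392609

0.3928, 0.3926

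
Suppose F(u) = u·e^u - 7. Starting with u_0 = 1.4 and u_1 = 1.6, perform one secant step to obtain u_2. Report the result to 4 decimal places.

F(1.4) = -1.322720, F(1.6) = 0.924852
u_2 = 1.600000 − 0.924852·(1.600000 − 1.400000) / (0.924852 − (-1.322720)) = 1.600000 − (0.184970)/(2.247572) = 1.517702

1.5177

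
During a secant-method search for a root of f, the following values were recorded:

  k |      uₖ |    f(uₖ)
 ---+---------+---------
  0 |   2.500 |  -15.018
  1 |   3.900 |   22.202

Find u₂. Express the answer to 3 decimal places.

u₂ = 3.900 − 22.202·(3.900 − 2.500) / (22.202 − (-15.018))
   = 3.900 − (31.08280)/(37.22000) = 3.06489

3.065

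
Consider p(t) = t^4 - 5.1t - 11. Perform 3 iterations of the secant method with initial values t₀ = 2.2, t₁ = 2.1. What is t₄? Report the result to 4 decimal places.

p(2.2) = 1.205600, p(2.1) = -2.261900
t₂ = 2.100000 − (-2.261900)·(2.100000 − 2.200000) / (-2.261900 − 1.205600) = 2.100000 − (0.226190)/(-3.467500) = 2.165231
p(2.165231) = -0.063206
t₃ = 2.165231 − (-0.063206)·(2.165231 − 2.100000) / (-0.063206 − (-2.261900)) = 2.165231 − (-0.004123)/(2.198694) = 2.167107
p(2.167107) = 0.003471
t₄ = 2.167107 − 0.003471·(2.167107 − 2.165231) / (0.003471 − (-0.063206)) = 2.167107 − (0.000007)/(0.066678) = 2.167009

2.1670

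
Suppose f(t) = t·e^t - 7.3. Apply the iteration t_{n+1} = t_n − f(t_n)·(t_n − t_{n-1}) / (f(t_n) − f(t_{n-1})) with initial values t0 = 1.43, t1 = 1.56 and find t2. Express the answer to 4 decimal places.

1.5489

f(1.43) = -1.324460, f(1.56) = 0.123761
t2 = 1.560000 − 0.123761·(1.560000 − 1.430000) / (0.123761 − (-1.324460)) = 1.560000 − (0.016089)/(1.448221) = 1.548891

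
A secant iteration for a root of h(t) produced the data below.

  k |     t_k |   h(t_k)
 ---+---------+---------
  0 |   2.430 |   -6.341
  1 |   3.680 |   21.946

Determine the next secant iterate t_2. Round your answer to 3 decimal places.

t_2 = 3.680 − 21.946·(3.680 − 2.430) / (21.946 − (-6.341))
   = 3.680 − (27.43250)/(28.28700) = 2.71021

2.710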